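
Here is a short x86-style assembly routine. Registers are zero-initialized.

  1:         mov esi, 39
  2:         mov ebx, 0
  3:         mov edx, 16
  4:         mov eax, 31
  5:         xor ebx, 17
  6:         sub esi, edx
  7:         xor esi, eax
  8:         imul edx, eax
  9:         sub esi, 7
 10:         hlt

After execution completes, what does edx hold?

mov esi, 39 → esi=39
mov ebx, 0 → ebx=0
mov edx, 16 → edx=16
mov eax, 31 → eax=31
xor ebx, 17 → ebx=0^17=17
sub esi, edx → esi=39-16=23
xor esi, eax → esi=23^31=8
imul edx, eax → edx=16*31=496
sub esi, 7 → esi=8-7=1
halt.

496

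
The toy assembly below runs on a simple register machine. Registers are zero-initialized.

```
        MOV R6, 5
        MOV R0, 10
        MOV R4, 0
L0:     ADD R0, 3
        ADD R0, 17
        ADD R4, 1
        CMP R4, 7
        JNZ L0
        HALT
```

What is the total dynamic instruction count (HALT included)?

after MOV R6, 5: R6=5
after MOV R0, 10: R0=10
after MOV R4, 0: R4=0
after ADD R0, 3: R0=10+3=13
after ADD R0, 17: R0=13+17=30
after ADD R4, 1: R4=0+1=1
CMP R4, 7  (cmp 1,7)
JNZ L0: taken
after ADD R0, 3: R0=30+3=33
after ADD R0, 17: R0=33+17=50
after ADD R4, 1: R4=1+1=2
CMP R4, 7  (cmp 2,7)
JNZ L0: taken
after ADD R0, 3: R0=50+3=53
after ADD R0, 17: R0=53+17=70
after ADD R4, 1: R4=2+1=3
CMP R4, 7  (cmp 3,7)
JNZ L0: taken
after ADD R0, 3: R0=70+3=73
after ADD R0, 17: R0=73+17=90
after ADD R4, 1: R4=3+1=4
CMP R4, 7  (cmp 4,7)
JNZ L0: taken
after ADD R0, 3: R0=90+3=93
after ADD R0, 17: R0=93+17=110
after ADD R4, 1: R4=4+1=5
CMP R4, 7  (cmp 5,7)
JNZ L0: taken
after ADD R0, 3: R0=110+3=113
after ADD R0, 17: R0=113+17=130
after ADD R4, 1: R4=5+1=6
CMP R4, 7  (cmp 6,7)
JNZ L0: taken
after ADD R0, 3: R0=130+3=133
after ADD R0, 17: R0=133+17=150
after ADD R4, 1: R4=6+1=7
CMP R4, 7  (cmp 7,7)
JNZ L0: not taken
halt.
Total executed instructions: 39.

39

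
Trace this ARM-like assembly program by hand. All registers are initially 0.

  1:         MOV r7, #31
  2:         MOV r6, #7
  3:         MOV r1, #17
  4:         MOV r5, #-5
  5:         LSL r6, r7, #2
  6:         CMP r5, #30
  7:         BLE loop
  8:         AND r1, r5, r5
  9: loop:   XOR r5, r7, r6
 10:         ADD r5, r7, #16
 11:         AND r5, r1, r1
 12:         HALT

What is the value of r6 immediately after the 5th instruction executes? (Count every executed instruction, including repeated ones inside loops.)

124

after MOV r7, #31: r7=31
after MOV r6, #7: r6=7
after MOV r1, #17: r1=17
after MOV r5, #-5: r5=-5
after LSL r6, r7, #2: r6=31<<2=124
After step 5: r6 = 124.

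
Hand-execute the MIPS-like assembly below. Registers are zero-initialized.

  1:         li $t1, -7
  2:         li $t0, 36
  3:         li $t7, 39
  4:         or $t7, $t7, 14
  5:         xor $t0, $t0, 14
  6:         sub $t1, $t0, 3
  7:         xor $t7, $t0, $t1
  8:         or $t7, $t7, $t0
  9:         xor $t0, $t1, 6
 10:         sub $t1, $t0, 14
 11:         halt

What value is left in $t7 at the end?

47

li $t1, -7 → $t1=-7
li $t0, 36 → $t0=36
li $t7, 39 → $t7=39
or $t7, $t7, 14 → $t7=39|14=47
xor $t0, $t0, 14 → $t0=36^14=42
sub $t1, $t0, 3 → $t1=42-3=39
xor $t7, $t0, $t1 → $t7=42^39=13
or $t7, $t7, $t0 → $t7=13|42=47
xor $t0, $t1, 6 → $t0=39^6=33
sub $t1, $t0, 14 → $t1=33-14=19
halt.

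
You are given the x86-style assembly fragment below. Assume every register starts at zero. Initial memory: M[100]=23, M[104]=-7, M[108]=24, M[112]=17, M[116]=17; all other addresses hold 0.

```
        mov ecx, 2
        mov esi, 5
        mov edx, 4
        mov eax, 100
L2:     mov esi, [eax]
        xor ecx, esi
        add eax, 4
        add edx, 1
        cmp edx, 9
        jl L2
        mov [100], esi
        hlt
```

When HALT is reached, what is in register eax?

mov ecx, 2 → ecx=2
mov esi, 5 → esi=5
mov edx, 4 → edx=4
mov eax, 100 → eax=100
mov esi, [eax] → esi=M[100]=23
xor ecx, esi → ecx=2^23=21
add eax, 4 → eax=100+4=104
add edx, 1 → edx=4+1=5
cmp edx, 9  (cmp 5,9)
jl L2: taken
mov esi, [eax] → esi=M[104]=-7
xor ecx, esi → ecx=21^(-7)=-20
add eax, 4 → eax=104+4=108
add edx, 1 → edx=5+1=6
cmp edx, 9  (cmp 6,9)
jl L2: taken
mov esi, [eax] → esi=M[108]=24
xor ecx, esi → ecx=(-20)^24=-12
add eax, 4 → eax=108+4=112
add edx, 1 → edx=6+1=7
cmp edx, 9  (cmp 7,9)
jl L2: taken
mov esi, [eax] → esi=M[112]=17
xor ecx, esi → ecx=(-12)^17=-27
add eax, 4 → eax=112+4=116
add edx, 1 → edx=7+1=8
cmp edx, 9  (cmp 8,9)
jl L2: taken
mov esi, [eax] → esi=M[116]=17
xor ecx, esi → ecx=(-27)^17=-12
add eax, 4 → eax=116+4=120
add edx, 1 → edx=8+1=9
cmp edx, 9  (cmp 9,9)
jl L2: not taken
mov [100], esi → M[100]=17
halt.

120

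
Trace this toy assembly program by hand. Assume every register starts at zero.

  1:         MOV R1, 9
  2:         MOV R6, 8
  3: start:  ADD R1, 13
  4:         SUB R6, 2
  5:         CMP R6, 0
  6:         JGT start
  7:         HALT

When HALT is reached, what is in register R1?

61

R1=9
R6=8
R1=9+13=22
R6=8-2=6
CMP R6, 0  (cmp 6,0)
JGT start: taken
R1=22+13=35
R6=6-2=4
CMP R6, 0  (cmp 4,0)
JGT start: taken
R1=35+13=48
R6=4-2=2
CMP R6, 0  (cmp 2,0)
JGT start: taken
R1=48+13=61
R6=2-2=0
CMP R6, 0  (cmp 0,0)
JGT start: not taken
halt.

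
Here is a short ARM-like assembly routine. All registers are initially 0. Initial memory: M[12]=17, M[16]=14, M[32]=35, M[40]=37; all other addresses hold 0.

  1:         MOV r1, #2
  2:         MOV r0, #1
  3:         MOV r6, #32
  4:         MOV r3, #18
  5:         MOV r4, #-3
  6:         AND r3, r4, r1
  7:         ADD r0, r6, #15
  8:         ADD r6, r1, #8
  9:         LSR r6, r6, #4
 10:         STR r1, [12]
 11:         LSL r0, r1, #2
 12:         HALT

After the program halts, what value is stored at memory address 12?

2

after MOV r1, #2: r1=2
after MOV r0, #1: r0=1
after MOV r6, #32: r6=32
after MOV r3, #18: r3=18
after MOV r4, #-3: r4=-3
after AND r3, r4, r1: r3=(-3)&2=0
after ADD r0, r6, #15: r0=32+15=47
after ADD r6, r1, #8: r6=2+8=10
after LSR r6, r6, #4: r6=10>>4=0
STR r1, [12] → M[12]=2
after LSL r0, r1, #2: r0=2<<2=8
halt.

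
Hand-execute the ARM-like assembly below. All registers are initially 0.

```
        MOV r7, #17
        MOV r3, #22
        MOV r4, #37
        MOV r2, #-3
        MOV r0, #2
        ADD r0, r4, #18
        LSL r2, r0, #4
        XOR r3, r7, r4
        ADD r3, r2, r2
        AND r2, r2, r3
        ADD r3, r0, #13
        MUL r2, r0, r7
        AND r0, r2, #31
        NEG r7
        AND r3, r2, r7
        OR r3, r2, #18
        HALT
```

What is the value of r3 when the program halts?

MOV r7, #17 → r7=17
MOV r3, #22 → r3=22
MOV r4, #37 → r4=37
MOV r2, #-3 → r2=-3
MOV r0, #2 → r0=2
ADD r0, r4, #18 → r0=37+18=55
LSL r2, r0, #4 → r2=55<<4=880
XOR r3, r7, r4 → r3=17^37=52
ADD r3, r2, r2 → r3=880+880=1760
AND r2, r2, r3 → r2=880&1760=608
ADD r3, r0, #13 → r3=55+13=68
MUL r2, r0, r7 → r2=55*17=935
AND r0, r2, #31 → r0=935&31=7
NEG r7 → r7=-(17)=-17
AND r3, r2, r7 → r3=935&(-17)=935
OR r3, r2, #18 → r3=935|18=951
halt.

951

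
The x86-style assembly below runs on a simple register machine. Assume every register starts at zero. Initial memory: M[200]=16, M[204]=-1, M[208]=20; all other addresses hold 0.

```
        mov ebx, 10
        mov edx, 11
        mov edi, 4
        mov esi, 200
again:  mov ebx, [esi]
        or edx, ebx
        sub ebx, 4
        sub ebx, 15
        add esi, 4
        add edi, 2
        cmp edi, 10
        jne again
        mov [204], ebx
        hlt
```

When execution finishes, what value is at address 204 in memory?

ebx=10
edx=11
edi=4
esi=200
ebx=M[200]=16
edx=11|16=27
ebx=16-4=12
ebx=12-15=-3
esi=200+4=204
edi=4+2=6
cmp edi, 10  (cmp 6,10)
jne again: taken
ebx=M[204]=-1
edx=27|(-1)=-1
ebx=(-1)-4=-5
ebx=(-5)-15=-20
esi=204+4=208
edi=6+2=8
cmp edi, 10  (cmp 8,10)
jne again: taken
ebx=M[208]=20
edx=(-1)|20=-1
ebx=20-4=16
ebx=16-15=1
esi=208+4=212
edi=8+2=10
cmp edi, 10  (cmp 10,10)
jne again: not taken
mov [204], ebx → M[204]=1
halt.

1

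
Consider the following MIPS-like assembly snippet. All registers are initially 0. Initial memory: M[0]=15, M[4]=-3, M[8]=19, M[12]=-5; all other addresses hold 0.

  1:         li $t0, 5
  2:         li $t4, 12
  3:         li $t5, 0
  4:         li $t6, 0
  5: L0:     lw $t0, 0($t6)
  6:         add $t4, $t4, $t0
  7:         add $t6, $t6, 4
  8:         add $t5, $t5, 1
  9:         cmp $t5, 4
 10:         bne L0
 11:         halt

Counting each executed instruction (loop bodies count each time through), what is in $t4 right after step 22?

after li $t0, 5: $t0=5
after li $t4, 12: $t4=12
after li $t5, 0: $t5=0
after li $t6, 0: $t6=0
after lw $t0, 0($t6): $t0=M[0]=15
after add $t4, $t4, $t0: $t4=12+15=27
after add $t6, $t6, 4: $t6=0+4=4
after add $t5, $t5, 1: $t5=0+1=1
cmp $t5, 4  (cmp 1,4)
bne L0: taken
after lw $t0, 0($t6): $t0=M[4]=-3
after add $t4, $t4, $t0: $t4=27+(-3)=24
after add $t6, $t6, 4: $t6=4+4=8
after add $t5, $t5, 1: $t5=1+1=2
cmp $t5, 4  (cmp 2,4)
bne L0: taken
after lw $t0, 0($t6): $t0=M[8]=19
after add $t4, $t4, $t0: $t4=24+19=43
after add $t6, $t6, 4: $t6=8+4=12
after add $t5, $t5, 1: $t5=2+1=3
cmp $t5, 4  (cmp 3,4)
bne L0: taken
After step 22: $t4 = 43.

43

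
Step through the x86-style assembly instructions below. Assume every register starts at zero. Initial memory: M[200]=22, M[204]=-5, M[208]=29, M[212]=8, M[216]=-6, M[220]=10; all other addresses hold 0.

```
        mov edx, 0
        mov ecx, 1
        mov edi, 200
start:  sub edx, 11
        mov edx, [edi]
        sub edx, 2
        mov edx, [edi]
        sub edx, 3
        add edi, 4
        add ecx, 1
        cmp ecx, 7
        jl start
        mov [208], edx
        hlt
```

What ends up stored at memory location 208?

after mov edx, 0: edx=0
after mov ecx, 1: ecx=1
after mov edi, 200: edi=200
after sub edx, 11: edx=0-11=-11
after mov edx, [edi]: edx=M[200]=22
after sub edx, 2: edx=22-2=20
after mov edx, [edi]: edx=M[200]=22
after sub edx, 3: edx=22-3=19
after add edi, 4: edi=200+4=204
after add ecx, 1: ecx=1+1=2
cmp ecx, 7  (cmp 2,7)
jl start: taken
after sub edx, 11: edx=19-11=8
after mov edx, [edi]: edx=M[204]=-5
after sub edx, 2: edx=(-5)-2=-7
after mov edx, [edi]: edx=M[204]=-5
after sub edx, 3: edx=(-5)-3=-8
after add edi, 4: edi=204+4=208
after add ecx, 1: ecx=2+1=3
cmp ecx, 7  (cmp 3,7)
jl start: taken
after sub edx, 11: edx=(-8)-11=-19
after mov edx, [edi]: edx=M[208]=29
after sub edx, 2: edx=29-2=27
after mov edx, [edi]: edx=M[208]=29
after sub edx, 3: edx=29-3=26
after add edi, 4: edi=208+4=212
after add ecx, 1: ecx=3+1=4
cmp ecx, 7  (cmp 4,7)
jl start: taken
after sub edx, 11: edx=26-11=15
after mov edx, [edi]: edx=M[212]=8
after sub edx, 2: edx=8-2=6
after mov edx, [edi]: edx=M[212]=8
after sub edx, 3: edx=8-3=5
after add edi, 4: edi=212+4=216
after add ecx, 1: ecx=4+1=5
cmp ecx, 7  (cmp 5,7)
jl start: taken
after sub edx, 11: edx=5-11=-6
after mov edx, [edi]: edx=M[216]=-6
after sub edx, 2: edx=(-6)-2=-8
after mov edx, [edi]: edx=M[216]=-6
after sub edx, 3: edx=(-6)-3=-9
after add edi, 4: edi=216+4=220
after add ecx, 1: ecx=5+1=6
cmp ecx, 7  (cmp 6,7)
jl start: taken
after sub edx, 11: edx=(-9)-11=-20
after mov edx, [edi]: edx=M[220]=10
after sub edx, 2: edx=10-2=8
after mov edx, [edi]: edx=M[220]=10
after sub edx, 3: edx=10-3=7
after add edi, 4: edi=220+4=224
after add ecx, 1: ecx=6+1=7
cmp ecx, 7  (cmp 7,7)
jl start: not taken
mov [208], edx → M[208]=7
halt.

7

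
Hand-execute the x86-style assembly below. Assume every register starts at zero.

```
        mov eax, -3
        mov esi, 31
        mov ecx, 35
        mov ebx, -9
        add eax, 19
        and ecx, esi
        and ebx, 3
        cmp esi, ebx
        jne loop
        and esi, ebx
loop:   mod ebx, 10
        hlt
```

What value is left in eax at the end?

eax=-3
esi=31
ecx=35
ebx=-9
eax=(-3)+19=16
ecx=35&31=3
ebx=(-9)&3=3
cmp esi, ebx  (cmp 31,3)
jne loop: taken
ebx=3%10=3
halt.

16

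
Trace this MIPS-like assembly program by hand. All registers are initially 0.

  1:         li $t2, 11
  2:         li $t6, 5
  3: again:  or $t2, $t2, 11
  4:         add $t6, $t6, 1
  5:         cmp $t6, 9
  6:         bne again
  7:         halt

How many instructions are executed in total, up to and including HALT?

19

$t2=11
$t6=5
$t2=11|11=11
$t6=5+1=6
cmp $t6, 9  (cmp 6,9)
bne again: taken
$t2=11|11=11
$t6=6+1=7
cmp $t6, 9  (cmp 7,9)
bne again: taken
$t2=11|11=11
$t6=7+1=8
cmp $t6, 9  (cmp 8,9)
bne again: taken
$t2=11|11=11
$t6=8+1=9
cmp $t6, 9  (cmp 9,9)
bne again: not taken
halt.
Total executed instructions: 19.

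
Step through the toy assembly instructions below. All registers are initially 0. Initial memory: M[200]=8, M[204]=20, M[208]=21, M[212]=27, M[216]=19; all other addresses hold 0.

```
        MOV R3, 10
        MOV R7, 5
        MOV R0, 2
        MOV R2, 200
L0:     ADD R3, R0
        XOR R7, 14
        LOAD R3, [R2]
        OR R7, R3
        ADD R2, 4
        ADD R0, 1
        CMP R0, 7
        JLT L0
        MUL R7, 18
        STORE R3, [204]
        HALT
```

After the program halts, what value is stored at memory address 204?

R3=10
R7=5
R0=2
R2=200
R3=10+2=12
R7=5^14=11
R3=M[200]=8
R7=11|8=11
R2=200+4=204
R0=2+1=3
CMP R0, 7  (cmp 3,7)
JLT L0: taken
R3=8+3=11
R7=11^14=5
R3=M[204]=20
R7=5|20=21
R2=204+4=208
R0=3+1=4
CMP R0, 7  (cmp 4,7)
JLT L0: taken
R3=20+4=24
R7=21^14=27
R3=M[208]=21
R7=27|21=31
R2=208+4=212
R0=4+1=5
CMP R0, 7  (cmp 5,7)
JLT L0: taken
R3=21+5=26
R7=31^14=17
R3=M[212]=27
R7=17|27=27
R2=212+4=216
R0=5+1=6
CMP R0, 7  (cmp 6,7)
JLT L0: taken
R3=27+6=33
R7=27^14=21
R3=M[216]=19
R7=21|19=23
R2=216+4=220
R0=6+1=7
CMP R0, 7  (cmp 7,7)
JLT L0: not taken
R7=23*18=414
STORE R3, [204] → M[204]=19
halt.

19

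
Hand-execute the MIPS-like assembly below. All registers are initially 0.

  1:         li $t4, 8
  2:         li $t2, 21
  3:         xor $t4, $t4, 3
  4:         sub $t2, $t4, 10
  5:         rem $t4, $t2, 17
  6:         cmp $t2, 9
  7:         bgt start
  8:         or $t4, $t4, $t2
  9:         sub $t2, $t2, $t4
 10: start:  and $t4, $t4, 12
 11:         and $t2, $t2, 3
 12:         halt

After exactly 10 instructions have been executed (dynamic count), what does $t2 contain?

$t4=8
$t2=21
$t4=8^3=11
$t2=11-10=1
$t4=1%17=1
cmp $t2, 9  (cmp 1,9)
bgt start: not taken
$t4=1|1=1
$t2=1-1=0
$t4=1&12=0
After step 10: $t2 = 0.

0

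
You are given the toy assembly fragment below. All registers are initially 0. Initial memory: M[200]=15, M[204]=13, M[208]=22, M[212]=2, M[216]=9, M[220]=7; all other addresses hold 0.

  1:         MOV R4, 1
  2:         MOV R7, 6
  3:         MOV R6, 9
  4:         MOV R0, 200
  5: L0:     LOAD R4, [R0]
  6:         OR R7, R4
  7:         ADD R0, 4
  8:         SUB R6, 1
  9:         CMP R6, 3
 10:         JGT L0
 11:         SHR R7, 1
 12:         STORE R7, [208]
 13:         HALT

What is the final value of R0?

224

R4=1
R7=6
R6=9
R0=200
R4=M[200]=15
R7=6|15=15
R0=200+4=204
R6=9-1=8
CMP R6, 3  (cmp 8,3)
JGT L0: taken
R4=M[204]=13
R7=15|13=15
R0=204+4=208
R6=8-1=7
CMP R6, 3  (cmp 7,3)
JGT L0: taken
R4=M[208]=22
R7=15|22=31
R0=208+4=212
R6=7-1=6
CMP R6, 3  (cmp 6,3)
JGT L0: taken
R4=M[212]=2
R7=31|2=31
R0=212+4=216
R6=6-1=5
CMP R6, 3  (cmp 5,3)
JGT L0: taken
R4=M[216]=9
R7=31|9=31
R0=216+4=220
R6=5-1=4
CMP R6, 3  (cmp 4,3)
JGT L0: taken
R4=M[220]=7
R7=31|7=31
R0=220+4=224
R6=4-1=3
CMP R6, 3  (cmp 3,3)
JGT L0: not taken
R7=31>>1=15
STORE R7, [208] → M[208]=15
halt.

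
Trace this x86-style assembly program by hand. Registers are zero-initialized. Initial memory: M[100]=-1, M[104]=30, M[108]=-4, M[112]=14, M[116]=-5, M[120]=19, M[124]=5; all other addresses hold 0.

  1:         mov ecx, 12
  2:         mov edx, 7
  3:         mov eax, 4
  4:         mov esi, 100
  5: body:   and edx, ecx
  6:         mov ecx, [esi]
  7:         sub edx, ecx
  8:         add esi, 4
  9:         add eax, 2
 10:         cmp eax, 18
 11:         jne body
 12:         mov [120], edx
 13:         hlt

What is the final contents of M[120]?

11

mov ecx, 12 → ecx=12
mov edx, 7 → edx=7
mov eax, 4 → eax=4
mov esi, 100 → esi=100
and edx, ecx → edx=7&12=4
mov ecx, [esi] → ecx=M[100]=-1
sub edx, ecx → edx=4-(-1)=5
add esi, 4 → esi=100+4=104
add eax, 2 → eax=4+2=6
cmp eax, 18  (cmp 6,18)
jne body: taken
and edx, ecx → edx=5&(-1)=5
mov ecx, [esi] → ecx=M[104]=30
sub edx, ecx → edx=5-30=-25
add esi, 4 → esi=104+4=108
add eax, 2 → eax=6+2=8
cmp eax, 18  (cmp 8,18)
jne body: taken
and edx, ecx → edx=(-25)&30=6
mov ecx, [esi] → ecx=M[108]=-4
sub edx, ecx → edx=6-(-4)=10
add esi, 4 → esi=108+4=112
add eax, 2 → eax=8+2=10
cmp eax, 18  (cmp 10,18)
jne body: taken
and edx, ecx → edx=10&(-4)=8
mov ecx, [esi] → ecx=M[112]=14
sub edx, ecx → edx=8-14=-6
add esi, 4 → esi=112+4=116
add eax, 2 → eax=10+2=12
cmp eax, 18  (cmp 12,18)
jne body: taken
and edx, ecx → edx=(-6)&14=10
mov ecx, [esi] → ecx=M[116]=-5
sub edx, ecx → edx=10-(-5)=15
add esi, 4 → esi=116+4=120
add eax, 2 → eax=12+2=14
cmp eax, 18  (cmp 14,18)
jne body: taken
and edx, ecx → edx=15&(-5)=11
mov ecx, [esi] → ecx=M[120]=19
sub edx, ecx → edx=11-19=-8
add esi, 4 → esi=120+4=124
add eax, 2 → eax=14+2=16
cmp eax, 18  (cmp 16,18)
jne body: taken
and edx, ecx → edx=(-8)&19=16
mov ecx, [esi] → ecx=M[124]=5
sub edx, ecx → edx=16-5=11
add esi, 4 → esi=124+4=128
add eax, 2 → eax=16+2=18
cmp eax, 18  (cmp 18,18)
jne body: not taken
mov [120], edx → M[120]=11
halt.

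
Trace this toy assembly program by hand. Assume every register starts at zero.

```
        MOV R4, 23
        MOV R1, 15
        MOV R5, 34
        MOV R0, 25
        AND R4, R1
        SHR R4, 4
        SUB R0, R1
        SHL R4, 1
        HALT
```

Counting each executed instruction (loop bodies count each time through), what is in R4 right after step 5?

7

after MOV R4, 23: R4=23
after MOV R1, 15: R1=15
after MOV R5, 34: R5=34
after MOV R0, 25: R0=25
after AND R4, R1: R4=23&15=7
After step 5: R4 = 7.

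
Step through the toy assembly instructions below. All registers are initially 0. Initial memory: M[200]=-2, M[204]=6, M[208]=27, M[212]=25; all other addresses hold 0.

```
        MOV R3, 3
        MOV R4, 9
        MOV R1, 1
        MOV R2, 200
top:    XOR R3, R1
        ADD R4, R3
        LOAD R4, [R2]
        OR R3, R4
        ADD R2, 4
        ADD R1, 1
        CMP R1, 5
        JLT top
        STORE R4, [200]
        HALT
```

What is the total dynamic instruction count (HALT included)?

38

MOV R3, 3 → R3=3
MOV R4, 9 → R4=9
MOV R1, 1 → R1=1
MOV R2, 200 → R2=200
XOR R3, R1 → R3=3^1=2
ADD R4, R3 → R4=9+2=11
LOAD R4, [R2] → R4=M[200]=-2
OR R3, R4 → R3=2|(-2)=-2
ADD R2, 4 → R2=200+4=204
ADD R1, 1 → R1=1+1=2
CMP R1, 5  (cmp 2,5)
JLT top: taken
XOR R3, R1 → R3=(-2)^2=-4
ADD R4, R3 → R4=(-2)+(-4)=-6
LOAD R4, [R2] → R4=M[204]=6
OR R3, R4 → R3=(-4)|6=-2
ADD R2, 4 → R2=204+4=208
ADD R1, 1 → R1=2+1=3
CMP R1, 5  (cmp 3,5)
JLT top: taken
XOR R3, R1 → R3=(-2)^3=-3
ADD R4, R3 → R4=6+(-3)=3
LOAD R4, [R2] → R4=M[208]=27
OR R3, R4 → R3=(-3)|27=-1
ADD R2, 4 → R2=208+4=212
ADD R1, 1 → R1=3+1=4
CMP R1, 5  (cmp 4,5)
JLT top: taken
XOR R3, R1 → R3=(-1)^4=-5
ADD R4, R3 → R4=27+(-5)=22
LOAD R4, [R2] → R4=M[212]=25
OR R3, R4 → R3=(-5)|25=-5
ADD R2, 4 → R2=212+4=216
ADD R1, 1 → R1=4+1=5
CMP R1, 5  (cmp 5,5)
JLT top: not taken
STORE R4, [200] → M[200]=25
halt.
Total executed instructions: 38.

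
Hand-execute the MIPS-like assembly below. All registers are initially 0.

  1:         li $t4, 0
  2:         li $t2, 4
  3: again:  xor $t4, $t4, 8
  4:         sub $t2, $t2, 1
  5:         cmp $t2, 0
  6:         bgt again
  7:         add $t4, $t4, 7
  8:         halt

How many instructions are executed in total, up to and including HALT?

li $t4, 0 → $t4=0
li $t2, 4 → $t2=4
xor $t4, $t4, 8 → $t4=0^8=8
sub $t2, $t2, 1 → $t2=4-1=3
cmp $t2, 0  (cmp 3,0)
bgt again: taken
xor $t4, $t4, 8 → $t4=8^8=0
sub $t2, $t2, 1 → $t2=3-1=2
cmp $t2, 0  (cmp 2,0)
bgt again: taken
xor $t4, $t4, 8 → $t4=0^8=8
sub $t2, $t2, 1 → $t2=2-1=1
cmp $t2, 0  (cmp 1,0)
bgt again: taken
xor $t4, $t4, 8 → $t4=8^8=0
sub $t2, $t2, 1 → $t2=1-1=0
cmp $t2, 0  (cmp 0,0)
bgt again: not taken
add $t4, $t4, 7 → $t4=0+7=7
halt.
Total executed instructions: 20.

20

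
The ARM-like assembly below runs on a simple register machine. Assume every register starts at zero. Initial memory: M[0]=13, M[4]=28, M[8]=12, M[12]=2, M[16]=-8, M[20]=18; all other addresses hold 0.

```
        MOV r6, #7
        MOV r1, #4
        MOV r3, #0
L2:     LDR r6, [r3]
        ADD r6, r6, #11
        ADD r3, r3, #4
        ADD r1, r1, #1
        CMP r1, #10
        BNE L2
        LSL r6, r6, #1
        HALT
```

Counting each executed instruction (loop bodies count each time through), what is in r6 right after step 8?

24

MOV r6, #7 → r6=7
MOV r1, #4 → r1=4
MOV r3, #0 → r3=0
LDR r6, [r3] → r6=M[0]=13
ADD r6, r6, #11 → r6=13+11=24
ADD r3, r3, #4 → r3=0+4=4
ADD r1, r1, #1 → r1=4+1=5
CMP r1, #10  (cmp 5,10)
After step 8: r6 = 24.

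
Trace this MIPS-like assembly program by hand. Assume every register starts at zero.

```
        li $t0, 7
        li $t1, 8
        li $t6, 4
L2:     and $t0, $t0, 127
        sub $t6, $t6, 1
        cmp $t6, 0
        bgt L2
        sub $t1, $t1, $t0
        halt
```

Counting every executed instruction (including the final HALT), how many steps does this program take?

21

$t0=7
$t1=8
$t6=4
$t0=7&127=7
$t6=4-1=3
cmp $t6, 0  (cmp 3,0)
bgt L2: taken
$t0=7&127=7
$t6=3-1=2
cmp $t6, 0  (cmp 2,0)
bgt L2: taken
$t0=7&127=7
$t6=2-1=1
cmp $t6, 0  (cmp 1,0)
bgt L2: taken
$t0=7&127=7
$t6=1-1=0
cmp $t6, 0  (cmp 0,0)
bgt L2: not taken
$t1=8-7=1
halt.
Total executed instructions: 21.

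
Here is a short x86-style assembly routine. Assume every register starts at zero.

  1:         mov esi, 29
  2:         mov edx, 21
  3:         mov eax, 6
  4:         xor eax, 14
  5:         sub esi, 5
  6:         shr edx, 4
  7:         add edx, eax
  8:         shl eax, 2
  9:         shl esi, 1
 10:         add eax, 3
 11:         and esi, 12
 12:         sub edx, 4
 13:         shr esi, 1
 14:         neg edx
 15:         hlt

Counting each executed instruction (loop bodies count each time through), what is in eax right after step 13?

35

after mov esi, 29: esi=29
after mov edx, 21: edx=21
after mov eax, 6: eax=6
after xor eax, 14: eax=6^14=8
after sub esi, 5: esi=29-5=24
after shr edx, 4: edx=21>>4=1
after add edx, eax: edx=1+8=9
after shl eax, 2: eax=8<<2=32
after shl esi, 1: esi=24<<1=48
after add eax, 3: eax=32+3=35
after and esi, 12: esi=48&12=0
after sub edx, 4: edx=9-4=5
after shr esi, 1: esi=0>>1=0
After step 13: eax = 35.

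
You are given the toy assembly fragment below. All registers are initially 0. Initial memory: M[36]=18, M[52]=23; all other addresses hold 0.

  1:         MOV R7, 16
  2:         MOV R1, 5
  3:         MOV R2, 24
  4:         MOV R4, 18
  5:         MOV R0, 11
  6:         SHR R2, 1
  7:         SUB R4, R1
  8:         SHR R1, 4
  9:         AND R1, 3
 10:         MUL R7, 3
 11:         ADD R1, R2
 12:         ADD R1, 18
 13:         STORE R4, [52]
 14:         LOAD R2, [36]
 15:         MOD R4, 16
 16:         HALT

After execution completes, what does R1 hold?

MOV R7, 16 → R7=16
MOV R1, 5 → R1=5
MOV R2, 24 → R2=24
MOV R4, 18 → R4=18
MOV R0, 11 → R0=11
SHR R2, 1 → R2=24>>1=12
SUB R4, R1 → R4=18-5=13
SHR R1, 4 → R1=5>>4=0
AND R1, 3 → R1=0&3=0
MUL R7, 3 → R7=16*3=48
ADD R1, R2 → R1=0+12=12
ADD R1, 18 → R1=12+18=30
STORE R4, [52] → M[52]=13
LOAD R2, [36] → R2=M[36]=18
MOD R4, 16 → R4=13%16=13
halt.

30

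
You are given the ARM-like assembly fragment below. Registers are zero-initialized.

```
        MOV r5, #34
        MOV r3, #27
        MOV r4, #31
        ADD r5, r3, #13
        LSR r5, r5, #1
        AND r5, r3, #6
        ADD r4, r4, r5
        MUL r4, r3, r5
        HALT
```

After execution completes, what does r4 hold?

54

after MOV r5, #34: r5=34
after MOV r3, #27: r3=27
after MOV r4, #31: r4=31
after ADD r5, r3, #13: r5=27+13=40
after LSR r5, r5, #1: r5=40>>1=20
after AND r5, r3, #6: r5=27&6=2
after ADD r4, r4, r5: r4=31+2=33
after MUL r4, r3, r5: r4=27*2=54
halt.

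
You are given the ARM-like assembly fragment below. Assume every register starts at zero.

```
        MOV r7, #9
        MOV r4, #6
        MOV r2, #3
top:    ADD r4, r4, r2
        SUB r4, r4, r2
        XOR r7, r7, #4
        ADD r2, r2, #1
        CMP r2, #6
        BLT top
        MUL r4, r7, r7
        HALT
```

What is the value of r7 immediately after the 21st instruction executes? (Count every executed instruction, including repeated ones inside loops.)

13

after MOV r7, #9: r7=9
after MOV r4, #6: r4=6
after MOV r2, #3: r2=3
after ADD r4, r4, r2: r4=6+3=9
after SUB r4, r4, r2: r4=9-3=6
after XOR r7, r7, #4: r7=9^4=13
after ADD r2, r2, #1: r2=3+1=4
CMP r2, #6  (cmp 4,6)
BLT top: taken
after ADD r4, r4, r2: r4=6+4=10
after SUB r4, r4, r2: r4=10-4=6
after XOR r7, r7, #4: r7=13^4=9
after ADD r2, r2, #1: r2=4+1=5
CMP r2, #6  (cmp 5,6)
BLT top: taken
after ADD r4, r4, r2: r4=6+5=11
after SUB r4, r4, r2: r4=11-5=6
after XOR r7, r7, #4: r7=9^4=13
after ADD r2, r2, #1: r2=5+1=6
CMP r2, #6  (cmp 6,6)
BLT top: not taken
After step 21: r7 = 13.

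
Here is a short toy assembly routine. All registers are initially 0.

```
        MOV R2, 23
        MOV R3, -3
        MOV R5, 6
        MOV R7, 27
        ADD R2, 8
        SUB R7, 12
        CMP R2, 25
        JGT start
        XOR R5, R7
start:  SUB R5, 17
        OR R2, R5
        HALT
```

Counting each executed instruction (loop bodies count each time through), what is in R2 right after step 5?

31

R2=23
R3=-3
R5=6
R7=27
R2=23+8=31
After step 5: R2 = 31.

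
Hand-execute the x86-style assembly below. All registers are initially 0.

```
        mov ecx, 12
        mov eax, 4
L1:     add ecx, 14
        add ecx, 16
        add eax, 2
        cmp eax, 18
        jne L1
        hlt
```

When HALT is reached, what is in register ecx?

mov ecx, 12 → ecx=12
mov eax, 4 → eax=4
add ecx, 14 → ecx=12+14=26
add ecx, 16 → ecx=26+16=42
add eax, 2 → eax=4+2=6
cmp eax, 18  (cmp 6,18)
jne L1: taken
add ecx, 14 → ecx=42+14=56
add ecx, 16 → ecx=56+16=72
add eax, 2 → eax=6+2=8
cmp eax, 18  (cmp 8,18)
jne L1: taken
add ecx, 14 → ecx=72+14=86
add ecx, 16 → ecx=86+16=102
add eax, 2 → eax=8+2=10
cmp eax, 18  (cmp 10,18)
jne L1: taken
add ecx, 14 → ecx=102+14=116
add ecx, 16 → ecx=116+16=132
add eax, 2 → eax=10+2=12
cmp eax, 18  (cmp 12,18)
jne L1: taken
add ecx, 14 → ecx=132+14=146
add ecx, 16 → ecx=146+16=162
add eax, 2 → eax=12+2=14
cmp eax, 18  (cmp 14,18)
jne L1: taken
add ecx, 14 → ecx=162+14=176
add ecx, 16 → ecx=176+16=192
add eax, 2 → eax=14+2=16
cmp eax, 18  (cmp 16,18)
jne L1: taken
add ecx, 14 → ecx=192+14=206
add ecx, 16 → ecx=206+16=222
add eax, 2 → eax=16+2=18
cmp eax, 18  (cmp 18,18)
jne L1: not taken
halt.

222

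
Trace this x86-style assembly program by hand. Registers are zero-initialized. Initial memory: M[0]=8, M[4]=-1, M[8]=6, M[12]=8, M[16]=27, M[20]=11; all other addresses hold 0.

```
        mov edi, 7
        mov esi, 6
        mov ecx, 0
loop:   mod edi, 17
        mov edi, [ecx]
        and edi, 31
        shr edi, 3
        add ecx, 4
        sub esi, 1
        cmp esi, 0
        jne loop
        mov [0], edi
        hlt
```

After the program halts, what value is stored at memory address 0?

1

after mov edi, 7: edi=7
after mov esi, 6: esi=6
after mov ecx, 0: ecx=0
after mod edi, 17: edi=7%17=7
after mov edi, [ecx]: edi=M[0]=8
after and edi, 31: edi=8&31=8
after shr edi, 3: edi=8>>3=1
after add ecx, 4: ecx=0+4=4
after sub esi, 1: esi=6-1=5
cmp esi, 0  (cmp 5,0)
jne loop: taken
after mod edi, 17: edi=1%17=1
after mov edi, [ecx]: edi=M[4]=-1
after and edi, 31: edi=(-1)&31=31
after shr edi, 3: edi=31>>3=3
after add ecx, 4: ecx=4+4=8
after sub esi, 1: esi=5-1=4
cmp esi, 0  (cmp 4,0)
jne loop: taken
after mod edi, 17: edi=3%17=3
after mov edi, [ecx]: edi=M[8]=6
after and edi, 31: edi=6&31=6
after shr edi, 3: edi=6>>3=0
after add ecx, 4: ecx=8+4=12
after sub esi, 1: esi=4-1=3
cmp esi, 0  (cmp 3,0)
jne loop: taken
after mod edi, 17: edi=0%17=0
after mov edi, [ecx]: edi=M[12]=8
after and edi, 31: edi=8&31=8
after shr edi, 3: edi=8>>3=1
after add ecx, 4: ecx=12+4=16
after sub esi, 1: esi=3-1=2
cmp esi, 0  (cmp 2,0)
jne loop: taken
after mod edi, 17: edi=1%17=1
after mov edi, [ecx]: edi=M[16]=27
after and edi, 31: edi=27&31=27
after shr edi, 3: edi=27>>3=3
after add ecx, 4: ecx=16+4=20
after sub esi, 1: esi=2-1=1
cmp esi, 0  (cmp 1,0)
jne loop: taken
after mod edi, 17: edi=3%17=3
after mov edi, [ecx]: edi=M[20]=11
after and edi, 31: edi=11&31=11
after shr edi, 3: edi=11>>3=1
after add ecx, 4: ecx=20+4=24
after sub esi, 1: esi=1-1=0
cmp esi, 0  (cmp 0,0)
jne loop: not taken
mov [0], edi → M[0]=1
halt.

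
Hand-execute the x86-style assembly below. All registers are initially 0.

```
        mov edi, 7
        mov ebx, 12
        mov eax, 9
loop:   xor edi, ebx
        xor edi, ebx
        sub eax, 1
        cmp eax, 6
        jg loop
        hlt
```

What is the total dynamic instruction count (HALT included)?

mov edi, 7 → edi=7
mov ebx, 12 → ebx=12
mov eax, 9 → eax=9
xor edi, ebx → edi=7^12=11
xor edi, ebx → edi=11^12=7
sub eax, 1 → eax=9-1=8
cmp eax, 6  (cmp 8,6)
jg loop: taken
xor edi, ebx → edi=7^12=11
xor edi, ebx → edi=11^12=7
sub eax, 1 → eax=8-1=7
cmp eax, 6  (cmp 7,6)
jg loop: taken
xor edi, ebx → edi=7^12=11
xor edi, ebx → edi=11^12=7
sub eax, 1 → eax=7-1=6
cmp eax, 6  (cmp 6,6)
jg loop: not taken
halt.
Total executed instructions: 19.

19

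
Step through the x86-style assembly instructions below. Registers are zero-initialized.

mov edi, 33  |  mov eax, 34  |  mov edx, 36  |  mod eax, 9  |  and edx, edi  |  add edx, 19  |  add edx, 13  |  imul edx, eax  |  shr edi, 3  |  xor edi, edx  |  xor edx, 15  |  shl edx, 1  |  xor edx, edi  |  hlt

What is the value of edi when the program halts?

after mov edi, 33: edi=33
after mov eax, 34: eax=34
after mov edx, 36: edx=36
after mod eax, 9: eax=34%9=7
after and edx, edi: edx=36&33=32
after add edx, 19: edx=32+19=51
after add edx, 13: edx=51+13=64
after imul edx, eax: edx=64*7=448
after shr edi, 3: edi=33>>3=4
after xor edi, edx: edi=4^448=452
after xor edx, 15: edx=448^15=463
after shl edx, 1: edx=463<<1=926
after xor edx, edi: edx=926^452=602
halt.

452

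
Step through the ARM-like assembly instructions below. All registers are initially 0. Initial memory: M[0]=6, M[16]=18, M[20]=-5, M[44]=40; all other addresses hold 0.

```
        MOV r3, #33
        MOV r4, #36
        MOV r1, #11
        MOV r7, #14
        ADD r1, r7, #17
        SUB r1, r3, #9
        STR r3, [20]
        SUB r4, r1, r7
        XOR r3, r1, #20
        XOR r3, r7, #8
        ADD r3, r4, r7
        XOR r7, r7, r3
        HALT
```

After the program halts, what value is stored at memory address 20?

33

MOV r3, #33 → r3=33
MOV r4, #36 → r4=36
MOV r1, #11 → r1=11
MOV r7, #14 → r7=14
ADD r1, r7, #17 → r1=14+17=31
SUB r1, r3, #9 → r1=33-9=24
STR r3, [20] → M[20]=33
SUB r4, r1, r7 → r4=24-14=10
XOR r3, r1, #20 → r3=24^20=12
XOR r3, r7, #8 → r3=14^8=6
ADD r3, r4, r7 → r3=10+14=24
XOR r7, r7, r3 → r7=14^24=22
halt.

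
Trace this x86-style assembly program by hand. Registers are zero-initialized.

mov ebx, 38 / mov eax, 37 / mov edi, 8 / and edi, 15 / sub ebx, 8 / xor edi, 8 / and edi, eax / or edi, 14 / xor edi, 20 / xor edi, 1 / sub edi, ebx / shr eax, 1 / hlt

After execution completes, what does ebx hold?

30

after mov ebx, 38: ebx=38
after mov eax, 37: eax=37
after mov edi, 8: edi=8
after and edi, 15: edi=8&15=8
after sub ebx, 8: ebx=38-8=30
after xor edi, 8: edi=8^8=0
after and edi, eax: edi=0&37=0
after or edi, 14: edi=0|14=14
after xor edi, 20: edi=14^20=26
after xor edi, 1: edi=26^1=27
after sub edi, ebx: edi=27-30=-3
after shr eax, 1: eax=37>>1=18
halt.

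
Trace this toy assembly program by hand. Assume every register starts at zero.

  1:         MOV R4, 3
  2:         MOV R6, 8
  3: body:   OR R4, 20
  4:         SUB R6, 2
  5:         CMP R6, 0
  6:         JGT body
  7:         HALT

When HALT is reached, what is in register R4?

23

MOV R4, 3 → R4=3
MOV R6, 8 → R6=8
OR R4, 20 → R4=3|20=23
SUB R6, 2 → R6=8-2=6
CMP R6, 0  (cmp 6,0)
JGT body: taken
OR R4, 20 → R4=23|20=23
SUB R6, 2 → R6=6-2=4
CMP R6, 0  (cmp 4,0)
JGT body: taken
OR R4, 20 → R4=23|20=23
SUB R6, 2 → R6=4-2=2
CMP R6, 0  (cmp 2,0)
JGT body: taken
OR R4, 20 → R4=23|20=23
SUB R6, 2 → R6=2-2=0
CMP R6, 0  (cmp 0,0)
JGT body: not taken
halt.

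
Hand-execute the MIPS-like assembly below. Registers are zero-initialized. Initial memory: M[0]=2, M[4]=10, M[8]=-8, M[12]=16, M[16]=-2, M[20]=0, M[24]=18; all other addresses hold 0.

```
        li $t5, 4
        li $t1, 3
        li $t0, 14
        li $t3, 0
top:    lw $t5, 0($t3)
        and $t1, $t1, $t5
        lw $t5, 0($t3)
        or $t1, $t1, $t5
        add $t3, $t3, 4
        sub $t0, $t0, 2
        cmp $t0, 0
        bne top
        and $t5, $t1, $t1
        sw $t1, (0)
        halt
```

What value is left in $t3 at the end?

28

$t5=4
$t1=3
$t0=14
$t3=0
$t5=M[0]=2
$t1=3&2=2
$t5=M[0]=2
$t1=2|2=2
$t3=0+4=4
$t0=14-2=12
cmp $t0, 0  (cmp 12,0)
bne top: taken
$t5=M[4]=10
$t1=2&10=2
$t5=M[4]=10
$t1=2|10=10
$t3=4+4=8
$t0=12-2=10
cmp $t0, 0  (cmp 10,0)
bne top: taken
$t5=M[8]=-8
$t1=10&(-8)=8
$t5=M[8]=-8
$t1=8|(-8)=-8
$t3=8+4=12
$t0=10-2=8
cmp $t0, 0  (cmp 8,0)
bne top: taken
$t5=M[12]=16
$t1=(-8)&16=16
$t5=M[12]=16
$t1=16|16=16
$t3=12+4=16
$t0=8-2=6
cmp $t0, 0  (cmp 6,0)
bne top: taken
$t5=M[16]=-2
$t1=16&(-2)=16
$t5=M[16]=-2
$t1=16|(-2)=-2
$t3=16+4=20
$t0=6-2=4
cmp $t0, 0  (cmp 4,0)
bne top: taken
$t5=M[20]=0
$t1=(-2)&0=0
$t5=M[20]=0
$t1=0|0=0
$t3=20+4=24
$t0=4-2=2
cmp $t0, 0  (cmp 2,0)
bne top: taken
$t5=M[24]=18
$t1=0&18=0
$t5=M[24]=18
$t1=0|18=18
$t3=24+4=28
$t0=2-2=0
cmp $t0, 0  (cmp 0,0)
bne top: not taken
$t5=18&18=18
sw $t1, (0) → M[0]=18
halt.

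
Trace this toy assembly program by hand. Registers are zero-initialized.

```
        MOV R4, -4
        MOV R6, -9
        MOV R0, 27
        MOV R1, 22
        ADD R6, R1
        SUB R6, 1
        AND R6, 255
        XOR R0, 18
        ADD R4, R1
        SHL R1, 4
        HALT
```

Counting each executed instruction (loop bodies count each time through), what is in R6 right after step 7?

MOV R4, -4 → R4=-4
MOV R6, -9 → R6=-9
MOV R0, 27 → R0=27
MOV R1, 22 → R1=22
ADD R6, R1 → R6=(-9)+22=13
SUB R6, 1 → R6=13-1=12
AND R6, 255 → R6=12&255=12
After step 7: R6 = 12.

12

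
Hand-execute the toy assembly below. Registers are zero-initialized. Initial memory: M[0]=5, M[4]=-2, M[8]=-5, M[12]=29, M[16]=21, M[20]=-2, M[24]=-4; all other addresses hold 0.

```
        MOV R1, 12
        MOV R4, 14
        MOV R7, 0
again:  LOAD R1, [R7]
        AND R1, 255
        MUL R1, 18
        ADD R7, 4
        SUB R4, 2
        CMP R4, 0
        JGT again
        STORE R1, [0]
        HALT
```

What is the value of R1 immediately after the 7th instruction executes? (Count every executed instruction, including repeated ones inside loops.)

after MOV R1, 12: R1=12
after MOV R4, 14: R4=14
after MOV R7, 0: R7=0
after LOAD R1, [R7]: R1=M[0]=5
after AND R1, 255: R1=5&255=5
after MUL R1, 18: R1=5*18=90
after ADD R7, 4: R7=0+4=4
After step 7: R1 = 90.

90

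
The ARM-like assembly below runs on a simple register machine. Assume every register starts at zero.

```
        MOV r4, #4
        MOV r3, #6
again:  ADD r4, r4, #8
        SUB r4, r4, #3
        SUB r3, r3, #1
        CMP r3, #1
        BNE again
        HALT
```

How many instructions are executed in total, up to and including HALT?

28

after MOV r4, #4: r4=4
after MOV r3, #6: r3=6
after ADD r4, r4, #8: r4=4+8=12
after SUB r4, r4, #3: r4=12-3=9
after SUB r3, r3, #1: r3=6-1=5
CMP r3, #1  (cmp 5,1)
BNE again: taken
after ADD r4, r4, #8: r4=9+8=17
after SUB r4, r4, #3: r4=17-3=14
after SUB r3, r3, #1: r3=5-1=4
CMP r3, #1  (cmp 4,1)
BNE again: taken
after ADD r4, r4, #8: r4=14+8=22
after SUB r4, r4, #3: r4=22-3=19
after SUB r3, r3, #1: r3=4-1=3
CMP r3, #1  (cmp 3,1)
BNE again: taken
after ADD r4, r4, #8: r4=19+8=27
after SUB r4, r4, #3: r4=27-3=24
after SUB r3, r3, #1: r3=3-1=2
CMP r3, #1  (cmp 2,1)
BNE again: taken
after ADD r4, r4, #8: r4=24+8=32
after SUB r4, r4, #3: r4=32-3=29
after SUB r3, r3, #1: r3=2-1=1
CMP r3, #1  (cmp 1,1)
BNE again: not taken
halt.
Total executed instructions: 28.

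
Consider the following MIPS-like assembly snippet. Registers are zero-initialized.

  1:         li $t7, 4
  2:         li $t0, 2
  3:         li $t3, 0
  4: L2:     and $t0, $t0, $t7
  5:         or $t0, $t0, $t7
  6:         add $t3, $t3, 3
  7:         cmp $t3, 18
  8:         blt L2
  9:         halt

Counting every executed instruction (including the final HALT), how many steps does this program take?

$t7=4
$t0=2
$t3=0
$t0=2&4=0
$t0=0|4=4
$t3=0+3=3
cmp $t3, 18  (cmp 3,18)
blt L2: taken
$t0=4&4=4
$t0=4|4=4
$t3=3+3=6
cmp $t3, 18  (cmp 6,18)
blt L2: taken
$t0=4&4=4
$t0=4|4=4
$t3=6+3=9
cmp $t3, 18  (cmp 9,18)
blt L2: taken
$t0=4&4=4
$t0=4|4=4
$t3=9+3=12
cmp $t3, 18  (cmp 12,18)
blt L2: taken
$t0=4&4=4
$t0=4|4=4
$t3=12+3=15
cmp $t3, 18  (cmp 15,18)
blt L2: taken
$t0=4&4=4
$t0=4|4=4
$t3=15+3=18
cmp $t3, 18  (cmp 18,18)
blt L2: not taken
halt.
Total executed instructions: 34.

34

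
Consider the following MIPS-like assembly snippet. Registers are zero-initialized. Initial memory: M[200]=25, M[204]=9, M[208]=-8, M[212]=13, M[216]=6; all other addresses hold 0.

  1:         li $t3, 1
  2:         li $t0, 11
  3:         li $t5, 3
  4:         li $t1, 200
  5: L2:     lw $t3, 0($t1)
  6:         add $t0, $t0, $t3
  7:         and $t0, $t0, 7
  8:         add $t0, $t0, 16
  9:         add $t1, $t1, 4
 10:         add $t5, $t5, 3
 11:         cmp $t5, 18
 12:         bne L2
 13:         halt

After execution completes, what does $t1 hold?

220

after li $t3, 1: $t3=1
after li $t0, 11: $t0=11
after li $t5, 3: $t5=3
after li $t1, 200: $t1=200
after lw $t3, 0($t1): $t3=M[200]=25
after add $t0, $t0, $t3: $t0=11+25=36
after and $t0, $t0, 7: $t0=36&7=4
after add $t0, $t0, 16: $t0=4+16=20
after add $t1, $t1, 4: $t1=200+4=204
after add $t5, $t5, 3: $t5=3+3=6
cmp $t5, 18  (cmp 6,18)
bne L2: taken
after lw $t3, 0($t1): $t3=M[204]=9
after add $t0, $t0, $t3: $t0=20+9=29
after and $t0, $t0, 7: $t0=29&7=5
after add $t0, $t0, 16: $t0=5+16=21
after add $t1, $t1, 4: $t1=204+4=208
after add $t5, $t5, 3: $t5=6+3=9
cmp $t5, 18  (cmp 9,18)
bne L2: taken
after lw $t3, 0($t1): $t3=M[208]=-8
after add $t0, $t0, $t3: $t0=21+(-8)=13
after and $t0, $t0, 7: $t0=13&7=5
after add $t0, $t0, 16: $t0=5+16=21
after add $t1, $t1, 4: $t1=208+4=212
after add $t5, $t5, 3: $t5=9+3=12
cmp $t5, 18  (cmp 12,18)
bne L2: taken
after lw $t3, 0($t1): $t3=M[212]=13
after add $t0, $t0, $t3: $t0=21+13=34
after and $t0, $t0, 7: $t0=34&7=2
after add $t0, $t0, 16: $t0=2+16=18
after add $t1, $t1, 4: $t1=212+4=216
after add $t5, $t5, 3: $t5=12+3=15
cmp $t5, 18  (cmp 15,18)
bne L2: taken
after lw $t3, 0($t1): $t3=M[216]=6
after add $t0, $t0, $t3: $t0=18+6=24
after and $t0, $t0, 7: $t0=24&7=0
after add $t0, $t0, 16: $t0=0+16=16
after add $t1, $t1, 4: $t1=216+4=220
after add $t5, $t5, 3: $t5=15+3=18
cmp $t5, 18  (cmp 18,18)
bne L2: not taken
halt.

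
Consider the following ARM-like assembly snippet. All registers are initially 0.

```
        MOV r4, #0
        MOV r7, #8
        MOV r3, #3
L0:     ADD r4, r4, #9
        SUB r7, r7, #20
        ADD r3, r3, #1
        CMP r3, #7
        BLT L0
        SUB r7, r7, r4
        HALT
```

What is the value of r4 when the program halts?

36

after MOV r4, #0: r4=0
after MOV r7, #8: r7=8
after MOV r3, #3: r3=3
after ADD r4, r4, #9: r4=0+9=9
after SUB r7, r7, #20: r7=8-20=-12
after ADD r3, r3, #1: r3=3+1=4
CMP r3, #7  (cmp 4,7)
BLT L0: taken
after ADD r4, r4, #9: r4=9+9=18
after SUB r7, r7, #20: r7=(-12)-20=-32
after ADD r3, r3, #1: r3=4+1=5
CMP r3, #7  (cmp 5,7)
BLT L0: taken
after ADD r4, r4, #9: r4=18+9=27
after SUB r7, r7, #20: r7=(-32)-20=-52
after ADD r3, r3, #1: r3=5+1=6
CMP r3, #7  (cmp 6,7)
BLT L0: taken
after ADD r4, r4, #9: r4=27+9=36
after SUB r7, r7, #20: r7=(-52)-20=-72
after ADD r3, r3, #1: r3=6+1=7
CMP r3, #7  (cmp 7,7)
BLT L0: not taken
after SUB r7, r7, r4: r7=(-72)-36=-108
halt.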